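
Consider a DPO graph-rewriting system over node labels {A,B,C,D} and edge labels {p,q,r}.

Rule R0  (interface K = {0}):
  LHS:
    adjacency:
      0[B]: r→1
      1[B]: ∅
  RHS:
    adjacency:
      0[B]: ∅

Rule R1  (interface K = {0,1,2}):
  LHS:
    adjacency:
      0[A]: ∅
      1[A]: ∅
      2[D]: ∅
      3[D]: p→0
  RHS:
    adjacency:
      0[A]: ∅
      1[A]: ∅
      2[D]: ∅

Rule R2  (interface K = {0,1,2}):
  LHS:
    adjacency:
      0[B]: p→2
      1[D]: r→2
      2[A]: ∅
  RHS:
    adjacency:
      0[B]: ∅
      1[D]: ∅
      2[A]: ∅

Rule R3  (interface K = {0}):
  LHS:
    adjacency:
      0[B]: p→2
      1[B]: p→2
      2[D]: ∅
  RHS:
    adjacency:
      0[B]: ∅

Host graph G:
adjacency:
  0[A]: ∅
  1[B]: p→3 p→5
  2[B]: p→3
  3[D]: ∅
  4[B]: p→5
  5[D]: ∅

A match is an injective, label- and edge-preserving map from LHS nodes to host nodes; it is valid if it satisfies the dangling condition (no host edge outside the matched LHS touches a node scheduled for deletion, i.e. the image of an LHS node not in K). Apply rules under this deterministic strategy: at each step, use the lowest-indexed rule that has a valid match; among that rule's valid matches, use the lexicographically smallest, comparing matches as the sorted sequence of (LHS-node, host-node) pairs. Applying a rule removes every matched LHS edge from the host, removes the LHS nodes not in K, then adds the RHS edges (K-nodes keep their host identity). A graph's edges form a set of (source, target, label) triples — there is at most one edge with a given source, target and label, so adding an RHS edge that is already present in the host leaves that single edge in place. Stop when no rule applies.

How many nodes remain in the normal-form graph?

Answer: 2

Steps:
start.  V:6 E:4  edges: 1-p->3 1-p->5 2-p->3 4-p->5
1. fire R3 via {0↦1, 1↦2, 2↦3}  →  V:4 E:2  edges: 1-p->5 4-p->5
2. fire R3 via {0↦1, 1↦4, 2↦5}  →  V:2 E:0  edges: ∅
final graph: no rule applies after step 2
NF nodes: {0:A, 1:B}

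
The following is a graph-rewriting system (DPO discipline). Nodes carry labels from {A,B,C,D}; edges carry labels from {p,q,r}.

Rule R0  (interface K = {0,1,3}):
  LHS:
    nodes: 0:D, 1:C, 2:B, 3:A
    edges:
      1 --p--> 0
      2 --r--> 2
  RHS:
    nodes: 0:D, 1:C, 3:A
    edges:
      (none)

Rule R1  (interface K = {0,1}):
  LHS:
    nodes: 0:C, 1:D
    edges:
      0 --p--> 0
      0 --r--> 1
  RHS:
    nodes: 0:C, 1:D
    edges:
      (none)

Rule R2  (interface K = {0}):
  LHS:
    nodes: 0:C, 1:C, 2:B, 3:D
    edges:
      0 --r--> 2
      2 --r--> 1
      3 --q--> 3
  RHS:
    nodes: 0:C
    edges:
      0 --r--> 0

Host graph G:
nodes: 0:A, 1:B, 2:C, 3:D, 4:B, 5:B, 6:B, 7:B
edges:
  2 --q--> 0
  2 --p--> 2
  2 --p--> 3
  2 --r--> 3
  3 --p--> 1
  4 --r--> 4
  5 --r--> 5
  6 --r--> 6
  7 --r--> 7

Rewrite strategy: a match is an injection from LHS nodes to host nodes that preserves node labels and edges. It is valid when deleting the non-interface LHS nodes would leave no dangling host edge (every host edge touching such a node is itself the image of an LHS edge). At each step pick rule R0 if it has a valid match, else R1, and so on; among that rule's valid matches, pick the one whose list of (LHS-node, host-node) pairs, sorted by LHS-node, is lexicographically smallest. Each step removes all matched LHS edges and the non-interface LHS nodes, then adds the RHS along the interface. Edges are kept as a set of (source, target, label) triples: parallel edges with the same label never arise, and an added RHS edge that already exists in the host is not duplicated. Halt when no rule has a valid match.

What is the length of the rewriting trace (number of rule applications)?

start.  V:8 E:9  edges: 2-q->0 2-p->2 2-p->3 2-r->3 3-p->1 4-r->4 5-r->5 6-r->6 7-r->7
1. fire R0 via {0↦3, 1↦2, 2↦4, 3↦0}  →  V:7 E:7  edges: 2-q->0 2-p->2 2-r->3 3-p->1 5-r->5 6-r->6 7-r->7
2. fire R1 via {0↦2, 1↦3}  →  V:7 E:5  edges: 2-q->0 3-p->1 5-r->5 6-r->6 7-r->7
halt: no rule applies after step 2

Answer: 2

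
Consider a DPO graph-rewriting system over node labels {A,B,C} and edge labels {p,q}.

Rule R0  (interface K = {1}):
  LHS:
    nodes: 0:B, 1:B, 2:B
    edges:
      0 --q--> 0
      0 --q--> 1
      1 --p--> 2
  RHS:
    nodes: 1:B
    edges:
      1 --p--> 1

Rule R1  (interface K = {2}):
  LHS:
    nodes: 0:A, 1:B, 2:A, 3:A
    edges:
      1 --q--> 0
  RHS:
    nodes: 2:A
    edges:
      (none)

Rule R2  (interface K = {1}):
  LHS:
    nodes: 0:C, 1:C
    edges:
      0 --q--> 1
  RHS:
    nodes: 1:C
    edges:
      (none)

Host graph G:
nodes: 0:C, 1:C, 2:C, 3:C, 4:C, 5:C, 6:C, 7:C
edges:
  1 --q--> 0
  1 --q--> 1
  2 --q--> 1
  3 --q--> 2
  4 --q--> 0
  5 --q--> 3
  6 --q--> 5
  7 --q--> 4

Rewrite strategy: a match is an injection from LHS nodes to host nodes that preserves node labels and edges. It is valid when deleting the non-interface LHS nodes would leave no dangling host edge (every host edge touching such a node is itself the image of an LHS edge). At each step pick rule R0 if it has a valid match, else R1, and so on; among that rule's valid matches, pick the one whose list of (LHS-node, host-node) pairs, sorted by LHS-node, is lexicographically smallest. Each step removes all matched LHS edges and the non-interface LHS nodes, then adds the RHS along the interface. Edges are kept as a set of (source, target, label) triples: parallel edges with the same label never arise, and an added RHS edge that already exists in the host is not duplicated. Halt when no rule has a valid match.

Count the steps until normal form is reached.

Answer: 6

Derivation:
[0] host  ⇒  8 nodes, 8 edges  {1-q->0 1-q->1 2-q->1 3-q->2 4-q->0 5-q->3 6-q->5 7-q->4}
[1] R2 @ {0↦6, 1↦5}  ⇒  7 nodes, 7 edges  {1-q->0 1-q->1 2-q->1 3-q->2 4-q->0 5-q->3 7-q->4}
[2] R2 @ {0↦5, 1↦3}  ⇒  6 nodes, 6 edges  {1-q->0 1-q->1 2-q->1 3-q->2 4-q->0 7-q->4}
[3] R2 @ {0↦3, 1↦2}  ⇒  5 nodes, 5 edges  {1-q->0 1-q->1 2-q->1 4-q->0 7-q->4}
[4] R2 @ {0↦2, 1↦1}  ⇒  4 nodes, 4 edges  {1-q->0 1-q->1 4-q->0 7-q->4}
[5] R2 @ {0↦7, 1↦4}  ⇒  3 nodes, 3 edges  {1-q->0 1-q->1 4-q->0}
[6] R2 @ {0↦4, 1↦0}  ⇒  2 nodes, 2 edges  {1-q->0 1-q->1}
halt: no rule applies after step 6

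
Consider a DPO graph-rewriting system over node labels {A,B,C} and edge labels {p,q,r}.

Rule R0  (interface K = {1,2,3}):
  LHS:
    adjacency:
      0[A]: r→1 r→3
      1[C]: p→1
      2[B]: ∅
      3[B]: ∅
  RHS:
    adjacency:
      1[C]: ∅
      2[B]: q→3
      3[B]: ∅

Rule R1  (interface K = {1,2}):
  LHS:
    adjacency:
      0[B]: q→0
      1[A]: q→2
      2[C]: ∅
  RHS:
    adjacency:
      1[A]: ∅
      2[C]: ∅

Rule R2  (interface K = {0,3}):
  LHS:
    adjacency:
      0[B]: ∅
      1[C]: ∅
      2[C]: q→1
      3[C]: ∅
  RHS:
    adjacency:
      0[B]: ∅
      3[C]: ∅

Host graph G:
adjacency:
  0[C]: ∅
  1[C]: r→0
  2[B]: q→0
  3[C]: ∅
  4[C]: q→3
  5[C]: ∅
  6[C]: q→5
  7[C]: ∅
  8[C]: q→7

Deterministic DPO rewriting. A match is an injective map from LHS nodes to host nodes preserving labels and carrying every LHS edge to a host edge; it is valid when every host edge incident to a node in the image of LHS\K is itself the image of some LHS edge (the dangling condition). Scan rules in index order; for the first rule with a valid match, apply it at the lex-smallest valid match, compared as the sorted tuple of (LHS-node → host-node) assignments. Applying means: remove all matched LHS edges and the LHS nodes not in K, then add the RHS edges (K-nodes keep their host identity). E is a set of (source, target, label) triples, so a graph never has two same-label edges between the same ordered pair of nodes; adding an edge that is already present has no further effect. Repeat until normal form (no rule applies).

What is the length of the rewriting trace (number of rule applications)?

[0] host  ⇒  9 nodes, 5 edges  {1-r->0 2-q->0 4-q->3 6-q->5 8-q->7}
[1] R2 @ {0↦2, 1↦3, 2↦4, 3↦0}  ⇒  7 nodes, 4 edges  {1-r->0 2-q->0 6-q->5 8-q->7}
[2] R2 @ {0↦2, 1↦5, 2↦6, 3↦0}  ⇒  5 nodes, 3 edges  {1-r->0 2-q->0 8-q->7}
[3] R2 @ {0↦2, 1↦7, 2↦8, 3↦0}  ⇒  3 nodes, 2 edges  {1-r->0 2-q->0}
normal form: no rule applies after step 3

Answer: 3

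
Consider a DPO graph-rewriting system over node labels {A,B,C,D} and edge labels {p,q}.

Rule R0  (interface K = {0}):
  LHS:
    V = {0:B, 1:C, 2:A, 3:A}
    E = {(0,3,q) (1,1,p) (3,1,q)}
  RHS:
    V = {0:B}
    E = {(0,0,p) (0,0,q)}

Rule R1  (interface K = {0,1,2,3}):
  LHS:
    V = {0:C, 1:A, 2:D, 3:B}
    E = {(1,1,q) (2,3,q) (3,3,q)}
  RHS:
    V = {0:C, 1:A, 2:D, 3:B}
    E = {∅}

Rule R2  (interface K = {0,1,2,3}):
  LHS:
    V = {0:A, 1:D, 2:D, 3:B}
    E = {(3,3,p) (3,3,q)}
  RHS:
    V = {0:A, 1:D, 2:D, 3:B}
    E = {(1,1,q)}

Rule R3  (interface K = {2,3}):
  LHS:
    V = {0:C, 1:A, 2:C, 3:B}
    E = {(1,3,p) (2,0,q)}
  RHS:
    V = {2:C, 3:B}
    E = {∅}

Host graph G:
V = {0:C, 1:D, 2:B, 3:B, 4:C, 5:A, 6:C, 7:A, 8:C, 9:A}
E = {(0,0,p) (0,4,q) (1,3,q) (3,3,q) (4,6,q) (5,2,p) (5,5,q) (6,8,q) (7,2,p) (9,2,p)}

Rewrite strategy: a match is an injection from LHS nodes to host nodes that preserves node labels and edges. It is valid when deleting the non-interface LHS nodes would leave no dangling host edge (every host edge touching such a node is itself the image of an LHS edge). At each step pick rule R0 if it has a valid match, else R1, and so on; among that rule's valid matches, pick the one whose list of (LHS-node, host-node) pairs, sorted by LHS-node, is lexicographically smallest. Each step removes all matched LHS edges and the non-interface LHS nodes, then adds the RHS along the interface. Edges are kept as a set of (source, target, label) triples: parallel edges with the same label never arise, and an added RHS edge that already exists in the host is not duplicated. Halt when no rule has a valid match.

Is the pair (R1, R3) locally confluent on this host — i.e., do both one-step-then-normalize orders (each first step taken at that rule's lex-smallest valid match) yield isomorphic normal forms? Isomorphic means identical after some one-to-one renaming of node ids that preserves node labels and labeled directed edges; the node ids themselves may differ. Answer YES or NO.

branch R1-first: apply at {0↦0, 1↦5, 2↦1, 3↦3} → |E|=7, then 3 more step(s) → NF |V|=4 |E|=1 V={0:C, 1:D, 2:B, 3:B} E=0-p->0
branch R3-first: apply at {0↦8, 1↦7, 2↦6, 3↦2} → |E|=8, then 3 more step(s) → NF |V|=4 |E|=1 V={0:C, 1:D, 2:B, 3:B} E=0-p->0
graphs isomorphic (equal up to label-preserving node renaming)

Answer: YES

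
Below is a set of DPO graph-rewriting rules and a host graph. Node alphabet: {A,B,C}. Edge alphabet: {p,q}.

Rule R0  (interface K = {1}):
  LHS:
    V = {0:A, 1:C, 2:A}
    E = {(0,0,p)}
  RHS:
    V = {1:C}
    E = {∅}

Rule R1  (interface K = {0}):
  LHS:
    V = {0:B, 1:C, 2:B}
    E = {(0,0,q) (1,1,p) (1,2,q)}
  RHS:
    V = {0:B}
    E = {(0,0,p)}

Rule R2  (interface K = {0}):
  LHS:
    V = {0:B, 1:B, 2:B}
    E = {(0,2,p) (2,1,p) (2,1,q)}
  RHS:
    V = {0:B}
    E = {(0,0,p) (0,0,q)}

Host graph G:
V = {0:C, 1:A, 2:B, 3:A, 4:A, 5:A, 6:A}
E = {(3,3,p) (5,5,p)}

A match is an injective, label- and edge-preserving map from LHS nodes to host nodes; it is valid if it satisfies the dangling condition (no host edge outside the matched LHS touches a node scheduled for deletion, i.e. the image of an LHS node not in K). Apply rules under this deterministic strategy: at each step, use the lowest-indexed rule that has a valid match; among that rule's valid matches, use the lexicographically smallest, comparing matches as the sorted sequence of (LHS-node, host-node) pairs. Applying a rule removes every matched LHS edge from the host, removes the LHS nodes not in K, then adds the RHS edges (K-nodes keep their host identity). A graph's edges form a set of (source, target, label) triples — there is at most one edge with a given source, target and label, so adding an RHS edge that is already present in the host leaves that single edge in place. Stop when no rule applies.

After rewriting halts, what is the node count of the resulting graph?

Answer: 3

Steps:
[0] host  ⇒  7 nodes, 2 edges  {3-p->3 5-p->5}
[1] R0 @ {0↦3, 1↦0, 2↦1}  ⇒  5 nodes, 1 edges  {5-p->5}
[2] R0 @ {0↦5, 1↦0, 2↦4}  ⇒  3 nodes, 0 edges  {∅}
normal form: no rule applies after step 2
NF nodes: {0:C, 2:B, 6:A}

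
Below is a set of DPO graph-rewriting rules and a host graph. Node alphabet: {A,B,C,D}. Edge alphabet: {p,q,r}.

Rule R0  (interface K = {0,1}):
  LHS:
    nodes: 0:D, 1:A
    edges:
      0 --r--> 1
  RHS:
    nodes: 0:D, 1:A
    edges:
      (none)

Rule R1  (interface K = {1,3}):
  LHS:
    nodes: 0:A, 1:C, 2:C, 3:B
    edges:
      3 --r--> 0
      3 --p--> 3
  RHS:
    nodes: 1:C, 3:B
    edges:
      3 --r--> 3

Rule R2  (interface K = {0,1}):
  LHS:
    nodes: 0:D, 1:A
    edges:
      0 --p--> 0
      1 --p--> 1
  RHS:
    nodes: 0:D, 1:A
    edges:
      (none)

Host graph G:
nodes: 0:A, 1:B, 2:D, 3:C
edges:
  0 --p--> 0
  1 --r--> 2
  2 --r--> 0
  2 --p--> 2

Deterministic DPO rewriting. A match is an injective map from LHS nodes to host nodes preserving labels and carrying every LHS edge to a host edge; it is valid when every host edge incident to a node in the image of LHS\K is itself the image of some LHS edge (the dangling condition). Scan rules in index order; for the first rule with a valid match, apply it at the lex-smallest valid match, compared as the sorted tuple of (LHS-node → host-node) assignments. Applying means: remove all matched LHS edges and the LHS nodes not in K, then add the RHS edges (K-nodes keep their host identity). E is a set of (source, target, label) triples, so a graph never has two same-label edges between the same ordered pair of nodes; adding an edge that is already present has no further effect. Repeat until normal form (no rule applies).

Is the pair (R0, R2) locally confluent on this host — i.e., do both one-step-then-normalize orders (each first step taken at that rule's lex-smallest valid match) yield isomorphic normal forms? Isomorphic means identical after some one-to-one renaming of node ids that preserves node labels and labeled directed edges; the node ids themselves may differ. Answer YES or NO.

branch R0-first: apply at {0↦2, 1↦0} → |E|=3, then 1 more step(s) → NF |V|=4 |E|=1 V={0:A, 1:B, 2:D, 3:C} E=1-r->2
branch R2-first: apply at {0↦2, 1↦0} → |E|=2, then 1 more step(s) → NF |V|=4 |E|=1 V={0:A, 1:B, 2:D, 3:C} E=1-r->2
graphs isomorphic (equal up to label-preserving node renaming)

Answer: YES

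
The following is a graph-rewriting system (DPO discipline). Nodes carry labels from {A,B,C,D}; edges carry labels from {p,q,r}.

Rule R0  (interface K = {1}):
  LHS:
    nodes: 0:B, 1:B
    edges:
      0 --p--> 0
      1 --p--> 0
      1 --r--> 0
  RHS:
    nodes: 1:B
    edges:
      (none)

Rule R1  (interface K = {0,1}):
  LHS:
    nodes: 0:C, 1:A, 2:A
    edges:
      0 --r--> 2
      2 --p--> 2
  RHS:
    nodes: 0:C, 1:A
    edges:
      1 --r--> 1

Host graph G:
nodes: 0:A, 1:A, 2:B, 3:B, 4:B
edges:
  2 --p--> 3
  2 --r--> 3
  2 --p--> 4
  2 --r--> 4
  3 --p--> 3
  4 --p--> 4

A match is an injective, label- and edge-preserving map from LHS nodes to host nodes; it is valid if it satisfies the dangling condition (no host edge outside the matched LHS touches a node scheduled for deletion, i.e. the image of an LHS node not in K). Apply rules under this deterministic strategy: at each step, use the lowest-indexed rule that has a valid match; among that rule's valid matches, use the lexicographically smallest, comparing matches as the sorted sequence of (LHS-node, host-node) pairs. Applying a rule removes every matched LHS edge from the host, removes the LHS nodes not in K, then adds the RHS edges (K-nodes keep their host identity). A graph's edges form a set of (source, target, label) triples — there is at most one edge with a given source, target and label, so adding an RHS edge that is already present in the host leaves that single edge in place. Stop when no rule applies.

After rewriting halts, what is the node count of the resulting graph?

start.  V:5 E:6  edges: 2-p->3 2-r->3 2-p->4 2-r->4 3-p->3 4-p->4
1. fire R0 via {0↦3, 1↦2}  →  V:4 E:3  edges: 2-p->4 2-r->4 4-p->4
2. fire R0 via {0↦4, 1↦2}  →  V:3 E:0  edges: ∅
final graph: no rule applies after step 2
NF nodes: {0:A, 1:A, 2:B}

Answer: 3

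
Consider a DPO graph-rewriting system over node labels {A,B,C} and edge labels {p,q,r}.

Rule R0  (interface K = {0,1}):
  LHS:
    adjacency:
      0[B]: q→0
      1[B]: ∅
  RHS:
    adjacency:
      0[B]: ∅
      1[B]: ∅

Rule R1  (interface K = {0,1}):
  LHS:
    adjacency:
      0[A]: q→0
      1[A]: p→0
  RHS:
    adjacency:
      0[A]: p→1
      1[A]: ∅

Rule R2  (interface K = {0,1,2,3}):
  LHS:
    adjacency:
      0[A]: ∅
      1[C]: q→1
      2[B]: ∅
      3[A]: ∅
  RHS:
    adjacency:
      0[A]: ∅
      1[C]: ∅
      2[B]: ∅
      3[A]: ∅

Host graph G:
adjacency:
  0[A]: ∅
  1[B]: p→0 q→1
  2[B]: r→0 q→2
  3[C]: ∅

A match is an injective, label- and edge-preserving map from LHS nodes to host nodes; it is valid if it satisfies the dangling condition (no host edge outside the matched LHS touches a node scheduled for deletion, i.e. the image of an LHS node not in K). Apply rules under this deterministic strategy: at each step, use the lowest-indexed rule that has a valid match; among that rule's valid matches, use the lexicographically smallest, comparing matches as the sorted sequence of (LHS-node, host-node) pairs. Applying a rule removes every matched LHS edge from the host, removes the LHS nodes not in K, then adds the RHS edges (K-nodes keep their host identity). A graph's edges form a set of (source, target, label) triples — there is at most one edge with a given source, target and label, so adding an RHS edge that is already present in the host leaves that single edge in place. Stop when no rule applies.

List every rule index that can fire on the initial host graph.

R0: 2 valid matches — {0↦1, 1↦2}, {0↦2, 1↦1}
R1: no valid match — LHS pattern not found
R2: no valid match — LHS pattern not found

Answer: [R0]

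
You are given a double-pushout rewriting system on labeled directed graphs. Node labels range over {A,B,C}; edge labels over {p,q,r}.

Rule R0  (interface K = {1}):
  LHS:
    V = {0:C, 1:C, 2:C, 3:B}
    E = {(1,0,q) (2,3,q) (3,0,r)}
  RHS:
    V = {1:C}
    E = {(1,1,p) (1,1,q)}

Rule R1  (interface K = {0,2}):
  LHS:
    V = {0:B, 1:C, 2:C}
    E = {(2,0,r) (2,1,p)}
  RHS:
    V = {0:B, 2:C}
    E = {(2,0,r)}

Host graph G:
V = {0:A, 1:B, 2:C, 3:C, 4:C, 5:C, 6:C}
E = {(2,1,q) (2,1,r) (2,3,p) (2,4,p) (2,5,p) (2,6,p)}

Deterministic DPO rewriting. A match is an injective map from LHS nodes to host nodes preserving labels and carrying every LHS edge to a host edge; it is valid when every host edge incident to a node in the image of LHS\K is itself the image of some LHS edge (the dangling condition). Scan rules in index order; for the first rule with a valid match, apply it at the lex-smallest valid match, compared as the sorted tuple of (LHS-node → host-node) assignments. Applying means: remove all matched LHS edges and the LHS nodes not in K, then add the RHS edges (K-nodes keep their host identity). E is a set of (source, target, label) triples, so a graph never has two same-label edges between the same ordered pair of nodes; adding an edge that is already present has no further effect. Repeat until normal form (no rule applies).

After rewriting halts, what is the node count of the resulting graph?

Answer: 3

Derivation:
initial: |V|=7 |E|=6  E = 2-q->1 2-r->1 2-p->3 2-p->4 2-p->5 2-p->6
step 1: apply R1 at {0↦1, 1↦3, 2↦2}  → |V|=6 |E|=5  E = 2-q->1 2-r->1 2-p->4 2-p->5 2-p->6
step 2: apply R1 at {0↦1, 1↦4, 2↦2}  → |V|=5 |E|=4  E = 2-q->1 2-r->1 2-p->5 2-p->6
step 3: apply R1 at {0↦1, 1↦5, 2↦2}  → |V|=4 |E|=3  E = 2-q->1 2-r->1 2-p->6
step 4: apply R1 at {0↦1, 1↦6, 2↦2}  → |V|=3 |E|=2  E = 2-q->1 2-r->1
normal form: no rule applies after step 4
NF nodes: {0:A, 1:B, 2:C}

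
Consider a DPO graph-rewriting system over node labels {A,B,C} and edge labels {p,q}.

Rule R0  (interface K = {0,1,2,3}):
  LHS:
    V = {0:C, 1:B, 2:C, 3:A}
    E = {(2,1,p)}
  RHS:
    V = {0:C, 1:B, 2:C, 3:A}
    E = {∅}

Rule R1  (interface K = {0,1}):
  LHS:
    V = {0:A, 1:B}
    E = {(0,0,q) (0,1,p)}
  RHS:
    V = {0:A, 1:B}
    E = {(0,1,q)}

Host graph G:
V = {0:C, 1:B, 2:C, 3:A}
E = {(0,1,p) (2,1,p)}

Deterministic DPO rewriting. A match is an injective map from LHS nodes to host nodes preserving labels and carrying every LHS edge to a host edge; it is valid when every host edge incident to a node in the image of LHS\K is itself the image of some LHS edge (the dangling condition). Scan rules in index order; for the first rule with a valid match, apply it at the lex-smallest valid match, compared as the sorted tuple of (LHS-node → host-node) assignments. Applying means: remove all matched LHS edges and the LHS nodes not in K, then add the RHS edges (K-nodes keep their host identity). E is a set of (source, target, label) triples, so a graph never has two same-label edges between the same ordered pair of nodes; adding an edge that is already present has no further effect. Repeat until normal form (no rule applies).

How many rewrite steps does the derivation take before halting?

[0] host  ⇒  4 nodes, 2 edges  {0-p->1 2-p->1}
[1] R0 @ {0↦0, 1↦1, 2↦2, 3↦3}  ⇒  4 nodes, 1 edges  {0-p->1}
[2] R0 @ {0↦2, 1↦1, 2↦0, 3↦3}  ⇒  4 nodes, 0 edges  {∅}
final graph: no rule applies after step 2

Answer: 2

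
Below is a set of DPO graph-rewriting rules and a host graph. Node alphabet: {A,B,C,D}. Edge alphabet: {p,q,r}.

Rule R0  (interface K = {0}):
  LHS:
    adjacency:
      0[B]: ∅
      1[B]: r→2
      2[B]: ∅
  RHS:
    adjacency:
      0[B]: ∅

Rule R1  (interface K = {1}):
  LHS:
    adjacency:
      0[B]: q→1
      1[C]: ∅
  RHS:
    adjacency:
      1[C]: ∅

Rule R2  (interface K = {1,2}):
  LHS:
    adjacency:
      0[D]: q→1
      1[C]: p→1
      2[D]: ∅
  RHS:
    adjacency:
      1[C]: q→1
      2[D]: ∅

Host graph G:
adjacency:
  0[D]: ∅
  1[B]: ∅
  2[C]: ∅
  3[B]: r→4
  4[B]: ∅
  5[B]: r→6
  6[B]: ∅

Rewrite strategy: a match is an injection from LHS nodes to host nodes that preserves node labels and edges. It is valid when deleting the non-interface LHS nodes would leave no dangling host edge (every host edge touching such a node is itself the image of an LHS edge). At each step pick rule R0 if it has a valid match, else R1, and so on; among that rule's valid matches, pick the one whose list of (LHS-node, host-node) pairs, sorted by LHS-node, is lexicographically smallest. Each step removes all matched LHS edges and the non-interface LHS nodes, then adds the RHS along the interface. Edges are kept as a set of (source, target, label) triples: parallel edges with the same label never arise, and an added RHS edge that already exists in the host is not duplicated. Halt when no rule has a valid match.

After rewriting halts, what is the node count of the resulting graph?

start.  V:7 E:2  edges: 3-r->4 5-r->6
1. fire R0 via {0↦1, 1↦3, 2↦4}  →  V:5 E:1  edges: 5-r->6
2. fire R0 via {0↦1, 1↦5, 2↦6}  →  V:3 E:0  edges: ∅
final graph: no rule applies after step 2
NF nodes: {0:D, 1:B, 2:C}

Answer: 3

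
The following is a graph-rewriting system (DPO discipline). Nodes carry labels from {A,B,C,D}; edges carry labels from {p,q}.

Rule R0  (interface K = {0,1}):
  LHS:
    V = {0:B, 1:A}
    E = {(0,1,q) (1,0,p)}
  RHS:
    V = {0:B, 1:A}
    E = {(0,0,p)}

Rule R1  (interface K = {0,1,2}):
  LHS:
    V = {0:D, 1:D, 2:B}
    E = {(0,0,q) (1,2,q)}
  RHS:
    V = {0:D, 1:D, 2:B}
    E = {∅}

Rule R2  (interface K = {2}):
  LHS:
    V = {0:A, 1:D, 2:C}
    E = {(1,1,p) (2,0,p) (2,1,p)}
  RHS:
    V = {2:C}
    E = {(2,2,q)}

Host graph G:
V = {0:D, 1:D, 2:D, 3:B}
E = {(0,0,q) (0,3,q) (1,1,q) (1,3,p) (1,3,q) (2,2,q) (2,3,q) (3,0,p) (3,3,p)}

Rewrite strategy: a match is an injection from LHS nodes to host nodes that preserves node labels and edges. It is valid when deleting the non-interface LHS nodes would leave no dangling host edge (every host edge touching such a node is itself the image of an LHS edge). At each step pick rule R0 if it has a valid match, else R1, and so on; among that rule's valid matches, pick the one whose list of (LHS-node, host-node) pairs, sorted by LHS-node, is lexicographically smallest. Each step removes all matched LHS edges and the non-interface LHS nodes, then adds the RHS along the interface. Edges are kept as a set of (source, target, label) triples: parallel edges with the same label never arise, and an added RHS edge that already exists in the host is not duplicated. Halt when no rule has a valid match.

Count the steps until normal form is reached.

Answer: 2

Derivation:
[0] host  ⇒  4 nodes, 9 edges  {0-q->0 0-q->3 1-q->1 1-p->3 1-q->3 2-q->2 2-q->3 3-p->0 3-p->3}
[1] R1 @ {0↦0, 1↦1, 2↦3}  ⇒  4 nodes, 7 edges  {0-q->3 1-q->1 1-p->3 2-q->2 2-q->3 3-p->0 3-p->3}
[2] R1 @ {0↦1, 1↦0, 2↦3}  ⇒  4 nodes, 5 edges  {1-p->3 2-q->2 2-q->3 3-p->0 3-p->3}
final graph: no rule applies after step 2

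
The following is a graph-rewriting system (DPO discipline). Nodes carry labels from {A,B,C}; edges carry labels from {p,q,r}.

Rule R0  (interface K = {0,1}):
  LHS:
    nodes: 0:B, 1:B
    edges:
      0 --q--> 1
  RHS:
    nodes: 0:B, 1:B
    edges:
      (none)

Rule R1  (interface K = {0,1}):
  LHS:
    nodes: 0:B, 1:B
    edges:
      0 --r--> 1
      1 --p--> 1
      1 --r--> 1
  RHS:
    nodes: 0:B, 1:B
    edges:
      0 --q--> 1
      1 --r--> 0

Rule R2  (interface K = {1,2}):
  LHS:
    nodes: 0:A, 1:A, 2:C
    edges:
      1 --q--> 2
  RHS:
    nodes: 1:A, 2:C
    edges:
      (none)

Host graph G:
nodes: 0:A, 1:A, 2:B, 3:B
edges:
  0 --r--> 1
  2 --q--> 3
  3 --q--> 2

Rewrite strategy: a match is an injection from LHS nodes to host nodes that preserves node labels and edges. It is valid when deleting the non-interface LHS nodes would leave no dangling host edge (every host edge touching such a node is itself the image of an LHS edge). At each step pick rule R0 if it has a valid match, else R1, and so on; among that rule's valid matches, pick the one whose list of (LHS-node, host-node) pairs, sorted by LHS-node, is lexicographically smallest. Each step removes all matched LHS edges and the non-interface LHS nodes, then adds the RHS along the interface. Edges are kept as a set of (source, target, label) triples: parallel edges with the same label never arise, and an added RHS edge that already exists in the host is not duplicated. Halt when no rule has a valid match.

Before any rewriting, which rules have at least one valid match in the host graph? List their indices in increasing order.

Answer: [R0]

Derivation:
R0: 2 valid matches — {0↦2, 1↦3}, {0↦3, 1↦2}
R1: no valid match — LHS pattern not found
R2: no valid match — LHS pattern not found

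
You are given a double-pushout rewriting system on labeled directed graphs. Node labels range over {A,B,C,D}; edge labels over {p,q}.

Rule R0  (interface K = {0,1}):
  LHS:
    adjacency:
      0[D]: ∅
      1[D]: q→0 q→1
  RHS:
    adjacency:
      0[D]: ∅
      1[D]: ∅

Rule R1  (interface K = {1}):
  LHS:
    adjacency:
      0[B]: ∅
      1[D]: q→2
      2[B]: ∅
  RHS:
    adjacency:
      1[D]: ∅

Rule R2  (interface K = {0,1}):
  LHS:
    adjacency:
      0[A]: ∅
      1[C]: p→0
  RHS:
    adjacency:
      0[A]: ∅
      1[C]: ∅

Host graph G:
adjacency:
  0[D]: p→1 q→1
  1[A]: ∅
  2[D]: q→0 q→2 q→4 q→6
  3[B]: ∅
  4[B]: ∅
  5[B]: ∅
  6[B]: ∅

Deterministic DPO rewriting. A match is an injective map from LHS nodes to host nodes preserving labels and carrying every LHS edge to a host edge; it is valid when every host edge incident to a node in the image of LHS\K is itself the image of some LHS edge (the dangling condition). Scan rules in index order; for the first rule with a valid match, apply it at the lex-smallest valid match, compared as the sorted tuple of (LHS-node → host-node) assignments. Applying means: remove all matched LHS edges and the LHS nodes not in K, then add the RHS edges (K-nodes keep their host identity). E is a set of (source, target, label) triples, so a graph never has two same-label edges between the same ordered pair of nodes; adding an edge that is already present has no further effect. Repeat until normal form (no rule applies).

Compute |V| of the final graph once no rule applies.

Answer: 3

Rewrite trace:
start.  V:7 E:6  edges: 0-p->1 0-q->1 2-q->0 2-q->2 2-q->4 2-q->6
1. fire R0 via {0↦0, 1↦2}  →  V:7 E:4  edges: 0-p->1 0-q->1 2-q->4 2-q->6
2. fire R1 via {0↦3, 1↦2, 2↦4}  →  V:5 E:3  edges: 0-p->1 0-q->1 2-q->6
3. fire R1 via {0↦5, 1↦2, 2↦6}  →  V:3 E:2  edges: 0-p->1 0-q->1
final graph: no rule applies after step 3
NF nodes: {0:D, 1:A, 2:D}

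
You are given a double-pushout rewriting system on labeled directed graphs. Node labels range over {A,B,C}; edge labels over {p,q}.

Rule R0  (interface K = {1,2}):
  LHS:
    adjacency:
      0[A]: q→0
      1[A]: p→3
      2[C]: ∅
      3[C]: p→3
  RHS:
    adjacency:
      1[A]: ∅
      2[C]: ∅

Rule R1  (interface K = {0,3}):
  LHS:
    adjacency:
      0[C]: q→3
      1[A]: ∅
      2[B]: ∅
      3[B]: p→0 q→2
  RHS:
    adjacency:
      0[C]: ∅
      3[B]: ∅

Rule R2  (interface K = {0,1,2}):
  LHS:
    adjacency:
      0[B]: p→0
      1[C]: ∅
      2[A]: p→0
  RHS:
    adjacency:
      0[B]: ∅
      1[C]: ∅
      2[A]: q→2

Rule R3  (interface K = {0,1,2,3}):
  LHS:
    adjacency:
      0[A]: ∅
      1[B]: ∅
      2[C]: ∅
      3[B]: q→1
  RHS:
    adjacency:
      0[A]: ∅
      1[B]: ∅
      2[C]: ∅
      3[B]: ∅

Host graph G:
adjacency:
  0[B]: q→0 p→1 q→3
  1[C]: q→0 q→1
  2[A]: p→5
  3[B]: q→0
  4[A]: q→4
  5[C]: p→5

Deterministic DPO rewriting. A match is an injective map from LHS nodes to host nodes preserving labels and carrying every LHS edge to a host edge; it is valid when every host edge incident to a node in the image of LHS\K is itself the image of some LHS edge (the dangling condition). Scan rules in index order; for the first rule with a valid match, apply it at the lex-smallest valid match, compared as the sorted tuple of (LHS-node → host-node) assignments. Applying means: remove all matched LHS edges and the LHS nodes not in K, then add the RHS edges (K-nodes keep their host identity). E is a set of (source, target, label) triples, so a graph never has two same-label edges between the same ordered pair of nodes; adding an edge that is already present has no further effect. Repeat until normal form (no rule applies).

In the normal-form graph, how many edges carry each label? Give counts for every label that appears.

[0] host  ⇒  6 nodes, 9 edges  {0-q->0 0-p->1 0-q->3 1-q->0 1-q->1 2-p->5 3-q->0 4-q->4 5-p->5}
[1] R0 @ {0↦4, 1↦2, 2↦1, 3↦5}  ⇒  4 nodes, 6 edges  {0-q->0 0-p->1 0-q->3 1-q->0 1-q->1 3-q->0}
[2] R3 @ {0↦2, 1↦0, 2↦1, 3↦3}  ⇒  4 nodes, 5 edges  {0-q->0 0-p->1 0-q->3 1-q->0 1-q->1}
[3] R1 @ {0↦1, 1↦2, 2↦3, 3↦0}  ⇒  2 nodes, 2 edges  {0-q->0 1-q->1}
final graph: no rule applies after step 3
NF edges: [(0, 0, 'q'), (1, 1, 'q')]

Answer: q:2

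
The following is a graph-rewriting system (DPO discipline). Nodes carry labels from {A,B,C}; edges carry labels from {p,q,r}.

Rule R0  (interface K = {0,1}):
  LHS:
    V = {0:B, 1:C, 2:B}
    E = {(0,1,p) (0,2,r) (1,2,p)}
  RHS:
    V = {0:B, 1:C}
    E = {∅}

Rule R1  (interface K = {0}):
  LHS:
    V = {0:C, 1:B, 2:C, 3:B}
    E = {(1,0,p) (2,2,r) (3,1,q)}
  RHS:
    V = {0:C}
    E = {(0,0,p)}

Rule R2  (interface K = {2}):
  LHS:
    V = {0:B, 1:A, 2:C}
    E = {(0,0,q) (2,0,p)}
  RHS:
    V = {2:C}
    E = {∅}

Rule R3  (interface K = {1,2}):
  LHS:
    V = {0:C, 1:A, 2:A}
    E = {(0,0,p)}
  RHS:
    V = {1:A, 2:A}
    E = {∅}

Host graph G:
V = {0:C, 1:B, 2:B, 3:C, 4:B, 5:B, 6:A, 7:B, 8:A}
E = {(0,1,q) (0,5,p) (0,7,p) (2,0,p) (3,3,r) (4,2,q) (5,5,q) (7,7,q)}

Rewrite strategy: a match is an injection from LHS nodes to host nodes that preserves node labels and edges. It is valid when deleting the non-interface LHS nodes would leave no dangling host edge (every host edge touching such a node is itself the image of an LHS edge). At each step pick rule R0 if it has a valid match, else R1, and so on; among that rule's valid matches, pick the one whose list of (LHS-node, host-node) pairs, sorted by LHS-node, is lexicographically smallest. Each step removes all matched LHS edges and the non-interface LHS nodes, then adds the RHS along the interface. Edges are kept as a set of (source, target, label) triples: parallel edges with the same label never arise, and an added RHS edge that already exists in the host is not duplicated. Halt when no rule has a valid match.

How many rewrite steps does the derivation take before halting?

Answer: 3

Rewrite trace:
start.  V:9 E:8  edges: 0-q->1 0-p->5 0-p->7 2-p->0 3-r->3 4-q->2 5-q->5 7-q->7
1. fire R1 via {0↦0, 1↦2, 2↦3, 3↦4}  →  V:6 E:6  edges: 0-p->0 0-q->1 0-p->5 0-p->7 5-q->5 7-q->7
2. fire R2 via {0↦5, 1↦6, 2↦0}  →  V:4 E:4  edges: 0-p->0 0-q->1 0-p->7 7-q->7
3. fire R2 via {0↦7, 1↦8, 2↦0}  →  V:2 E:2  edges: 0-p->0 0-q->1
normal form: no rule applies after step 3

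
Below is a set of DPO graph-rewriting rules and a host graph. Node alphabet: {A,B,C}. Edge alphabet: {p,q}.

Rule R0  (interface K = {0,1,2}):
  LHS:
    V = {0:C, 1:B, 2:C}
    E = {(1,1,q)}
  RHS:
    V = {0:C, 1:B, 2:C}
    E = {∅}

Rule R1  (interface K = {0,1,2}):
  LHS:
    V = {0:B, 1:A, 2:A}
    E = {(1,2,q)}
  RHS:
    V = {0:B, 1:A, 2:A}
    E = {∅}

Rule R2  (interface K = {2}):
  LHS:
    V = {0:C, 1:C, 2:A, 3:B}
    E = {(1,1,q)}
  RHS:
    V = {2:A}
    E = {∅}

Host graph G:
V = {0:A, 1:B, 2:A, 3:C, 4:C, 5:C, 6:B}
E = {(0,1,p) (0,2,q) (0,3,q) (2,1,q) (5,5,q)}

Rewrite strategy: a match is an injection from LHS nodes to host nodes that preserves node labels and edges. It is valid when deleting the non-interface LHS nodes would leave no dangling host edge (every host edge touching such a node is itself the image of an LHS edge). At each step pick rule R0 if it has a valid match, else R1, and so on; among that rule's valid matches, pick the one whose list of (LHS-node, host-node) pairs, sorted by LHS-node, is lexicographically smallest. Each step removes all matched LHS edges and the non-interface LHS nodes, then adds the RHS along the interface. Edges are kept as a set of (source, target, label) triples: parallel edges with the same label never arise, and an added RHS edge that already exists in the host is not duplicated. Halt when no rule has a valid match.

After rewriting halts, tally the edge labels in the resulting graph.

initial: |V|=7 |E|=5  E = 0-p->1 0-q->2 0-q->3 2-q->1 5-q->5
step 1: apply R1 at {0↦1, 1↦0, 2↦2}  → |V|=7 |E|=4  E = 0-p->1 0-q->3 2-q->1 5-q->5
step 2: apply R2 at {0↦4, 1↦5, 2↦0, 3↦6}  → |V|=4 |E|=3  E = 0-p->1 0-q->3 2-q->1
final graph: no rule applies after step 2
NF edges: [(0, 1, 'p'), (0, 3, 'q'), (2, 1, 'q')]

Answer: p:1 q:2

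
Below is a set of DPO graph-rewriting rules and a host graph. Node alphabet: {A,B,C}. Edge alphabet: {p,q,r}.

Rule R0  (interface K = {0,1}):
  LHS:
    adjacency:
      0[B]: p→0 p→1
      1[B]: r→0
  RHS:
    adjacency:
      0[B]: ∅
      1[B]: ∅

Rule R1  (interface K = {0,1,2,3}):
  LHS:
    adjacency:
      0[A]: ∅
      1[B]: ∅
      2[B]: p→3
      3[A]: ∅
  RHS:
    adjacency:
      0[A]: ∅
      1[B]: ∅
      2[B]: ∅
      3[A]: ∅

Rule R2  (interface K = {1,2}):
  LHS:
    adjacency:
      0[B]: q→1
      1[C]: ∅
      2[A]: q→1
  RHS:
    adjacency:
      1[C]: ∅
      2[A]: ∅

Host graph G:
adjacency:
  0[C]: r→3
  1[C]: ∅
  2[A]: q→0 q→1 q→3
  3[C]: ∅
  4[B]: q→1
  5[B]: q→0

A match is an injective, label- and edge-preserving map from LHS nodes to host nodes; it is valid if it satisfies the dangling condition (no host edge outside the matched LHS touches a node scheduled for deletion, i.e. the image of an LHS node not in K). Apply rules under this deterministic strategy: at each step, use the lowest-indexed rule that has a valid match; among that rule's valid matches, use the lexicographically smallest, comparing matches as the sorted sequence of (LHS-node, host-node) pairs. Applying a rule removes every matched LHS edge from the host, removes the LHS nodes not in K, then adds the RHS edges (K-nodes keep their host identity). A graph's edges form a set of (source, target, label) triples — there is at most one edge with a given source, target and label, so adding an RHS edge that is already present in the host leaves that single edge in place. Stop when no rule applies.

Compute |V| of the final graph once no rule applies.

[0] host  ⇒  6 nodes, 6 edges  {0-r->3 2-q->0 2-q->1 2-q->3 4-q->1 5-q->0}
[1] R2 @ {0↦4, 1↦1, 2↦2}  ⇒  5 nodes, 4 edges  {0-r->3 2-q->0 2-q->3 5-q->0}
[2] R2 @ {0↦5, 1↦0, 2↦2}  ⇒  4 nodes, 2 edges  {0-r->3 2-q->3}
final graph: no rule applies after step 2
NF nodes: {0:C, 1:C, 2:A, 3:C}

Answer: 4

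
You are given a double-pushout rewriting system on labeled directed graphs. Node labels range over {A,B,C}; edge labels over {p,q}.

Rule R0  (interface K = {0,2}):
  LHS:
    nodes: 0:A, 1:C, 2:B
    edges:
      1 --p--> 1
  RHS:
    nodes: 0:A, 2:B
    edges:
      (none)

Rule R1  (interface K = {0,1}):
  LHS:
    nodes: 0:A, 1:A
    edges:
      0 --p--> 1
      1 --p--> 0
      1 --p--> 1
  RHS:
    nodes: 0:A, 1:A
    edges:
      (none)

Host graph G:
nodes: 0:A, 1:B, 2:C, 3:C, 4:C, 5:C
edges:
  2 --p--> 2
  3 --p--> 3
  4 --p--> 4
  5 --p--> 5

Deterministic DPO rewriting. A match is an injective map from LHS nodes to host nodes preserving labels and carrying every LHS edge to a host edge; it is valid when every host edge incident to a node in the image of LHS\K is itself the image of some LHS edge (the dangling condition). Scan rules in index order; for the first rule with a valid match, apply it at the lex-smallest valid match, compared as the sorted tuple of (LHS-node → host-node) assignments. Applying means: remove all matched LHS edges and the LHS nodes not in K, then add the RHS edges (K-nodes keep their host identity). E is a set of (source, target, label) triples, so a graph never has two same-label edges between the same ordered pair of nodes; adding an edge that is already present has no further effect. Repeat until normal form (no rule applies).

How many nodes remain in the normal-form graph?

start.  V:6 E:4  edges: 2-p->2 3-p->3 4-p->4 5-p->5
1. fire R0 via {0↦0, 1↦2, 2↦1}  →  V:5 E:3  edges: 3-p->3 4-p->4 5-p->5
2. fire R0 via {0↦0, 1↦3, 2↦1}  →  V:4 E:2  edges: 4-p->4 5-p->5
3. fire R0 via {0↦0, 1↦4, 2↦1}  →  V:3 E:1  edges: 5-p->5
4. fire R0 via {0↦0, 1↦5, 2↦1}  →  V:2 E:0  edges: ∅
final graph: no rule applies after step 4
NF nodes: {0:A, 1:B}

Answer: 2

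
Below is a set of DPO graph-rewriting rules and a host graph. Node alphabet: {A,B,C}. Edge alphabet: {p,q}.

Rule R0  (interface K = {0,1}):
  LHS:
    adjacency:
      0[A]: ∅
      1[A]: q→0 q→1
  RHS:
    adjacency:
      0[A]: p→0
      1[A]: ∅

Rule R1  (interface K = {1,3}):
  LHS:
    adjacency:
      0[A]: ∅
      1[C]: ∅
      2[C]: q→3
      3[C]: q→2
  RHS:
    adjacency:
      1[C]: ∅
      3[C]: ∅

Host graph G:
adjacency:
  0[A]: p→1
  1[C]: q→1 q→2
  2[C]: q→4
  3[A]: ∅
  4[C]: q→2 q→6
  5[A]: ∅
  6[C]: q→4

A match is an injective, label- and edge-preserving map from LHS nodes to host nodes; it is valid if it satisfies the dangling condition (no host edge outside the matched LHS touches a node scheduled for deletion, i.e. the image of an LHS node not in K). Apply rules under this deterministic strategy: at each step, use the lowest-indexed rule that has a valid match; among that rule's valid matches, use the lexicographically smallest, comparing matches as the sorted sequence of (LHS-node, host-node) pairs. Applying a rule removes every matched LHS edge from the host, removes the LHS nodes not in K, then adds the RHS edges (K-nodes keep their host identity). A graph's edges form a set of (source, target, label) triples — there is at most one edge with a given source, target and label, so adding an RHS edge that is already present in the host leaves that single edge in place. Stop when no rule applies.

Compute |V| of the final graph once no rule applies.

Answer: 3

Derivation:
[0] host  ⇒  7 nodes, 7 edges  {0-p->1 1-q->1 1-q->2 2-q->4 4-q->2 4-q->6 6-q->4}
[1] R1 @ {0↦3, 1↦1, 2↦6, 3↦4}  ⇒  5 nodes, 5 edges  {0-p->1 1-q->1 1-q->2 2-q->4 4-q->2}
[2] R1 @ {0↦5, 1↦1, 2↦4, 3↦2}  ⇒  3 nodes, 3 edges  {0-p->1 1-q->1 1-q->2}
final graph: no rule applies after step 2
NF nodes: {0:A, 1:C, 2:C}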